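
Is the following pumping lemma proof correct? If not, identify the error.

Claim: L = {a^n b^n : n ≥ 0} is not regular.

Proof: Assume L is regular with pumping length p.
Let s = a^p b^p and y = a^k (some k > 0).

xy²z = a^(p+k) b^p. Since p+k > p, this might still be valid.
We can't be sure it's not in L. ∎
The proof is INCORRECT.

Error: The conclusion is wrong.
xy²z = a^(p+k) b^p is definitely NOT in L because the number of a's (p+k) ≠ number of b's (p).
The proof incorrectly doubts what is actually a valid contradiction.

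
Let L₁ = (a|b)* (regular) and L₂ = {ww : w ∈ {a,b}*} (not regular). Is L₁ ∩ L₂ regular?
No — L₁ ∩ L₂ is not regular.

(a|b)* is all strings over {a,b}, so L₁ ∩ L₂ = {ww : w ∈ {a,b}*} = L₂ itself, which is not regular (pump s = a^p b a^p b).

Note that the bare facts "L₁ regular, L₂ non-regular" do not settle the question by themselves: the closure of regular languages under ∪, ∩, complement and difference applies only when BOTH operands are regular. With a non-regular operand the result can come out regular or non-regular depending on the specific languages, so one has to work out L₁ ∩ L₂ for this particular pair, as above.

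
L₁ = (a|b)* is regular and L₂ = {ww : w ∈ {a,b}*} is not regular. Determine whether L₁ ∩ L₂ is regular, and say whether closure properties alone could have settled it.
No — L₁ ∩ L₂ is not regular.

(a|b)* is all strings over {a,b}, so L₁ ∩ L₂ = {ww : w ∈ {a,b}*} = L₂ itself, which is not regular (pump s = a^p b a^p b).

Note that the bare facts "L₁ regular, L₂ non-regular" do not settle the question by themselves: the closure of regular languages under ∪, ∩, complement and difference applies only when BOTH operands are regular. With a non-regular operand the result can come out regular or non-regular depending on the specific languages, so one has to work out L₁ ∩ L₂ for this particular pair, as above.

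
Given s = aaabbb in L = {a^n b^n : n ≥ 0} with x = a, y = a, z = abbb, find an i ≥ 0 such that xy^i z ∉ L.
i = 0

xy⁰z = a · ε · abbb = aabbb; aabbb has 2 a's and 3 b's; 2 ≠ 3, so it is not in L.
(Other choices also work, e.g. i = 2, 3; only i = 1 is guaranteed to stay in L since xy¹z = s.)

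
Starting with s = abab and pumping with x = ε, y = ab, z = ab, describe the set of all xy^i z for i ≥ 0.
{xy^i z : i ≥ 0} = {(ab)^(i+1) : i ≥ 0} = {ab, abab, ababab, ...}

With x = ε, y = ab, z = ab: Pumping 'ab' gives strings of alternating a's and b's.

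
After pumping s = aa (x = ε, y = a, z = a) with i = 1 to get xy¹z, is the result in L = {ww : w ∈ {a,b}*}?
Yes

xy¹z = ε · a · a = aa.
aa splits into halves a · a, which are equal, so it is in L (w = a).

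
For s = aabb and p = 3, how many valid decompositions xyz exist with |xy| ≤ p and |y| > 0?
6

For s = 'aabb' with pumping length p = 3:

Constraints: |xy| ≤ 3, |y| > 0

Valid decompositions (|xy| ≤ p, |y| ≥ 1):
  • x='', y='a', z='abb'
  • x='a', y='a', z='bb'
  • x='', y='aa', z='bb'
  • x='aa', y='b', z='b'
  • x='a', y='ab', z='b'
  • x='', y='aab', z='b'

Total count: 6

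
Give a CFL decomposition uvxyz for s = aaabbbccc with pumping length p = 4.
u='aa', v='a', x='bb', y='b', z='ccc'

For s = aaabbbccc with pumping length p = 4:

One valid decomposition:
- u = 'aa'
- v = 'a'
- x = 'bb'
- y = 'b'
- z = 'ccc'

Verification:
- uvxyz = 'aa' + 'a' + 'bb' + 'b' + 'ccc' = aaabbbccc ✓
- |vxy| = |'abbb'| = 4 ≤ 4 ✓
- |vy| = |'ab'| = 2 > 0 ✓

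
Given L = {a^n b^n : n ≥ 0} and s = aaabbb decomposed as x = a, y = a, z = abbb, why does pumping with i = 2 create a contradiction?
xy²z = aaaabbb ∉ L

Pumping with i = 2 replaces y = a by y² = aa:
- Original: s = xyz = aaabbb; aaabbb = a^3 b^3 has equal counts (3 = 3), so it is in L
- Pumped: xy²z = a · aa · abbb = aaaabbb
- aaaabbb has 4 a's and 3 b's; 4 ≠ 3, so it is not in L

The pumping lemma would require xy²z ∈ L, so this decomposition yields a contradiction.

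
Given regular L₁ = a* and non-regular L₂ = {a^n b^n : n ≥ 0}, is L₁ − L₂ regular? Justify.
Yes — L₁ − L₂ is regular.

The only string of a* that lies in {a^n b^n} is ε, so L₁ − L₂ = a* − {ε} = a⁺ = aa*, which is regular.

Note that the bare facts "L₁ regular, L₂ non-regular" do not settle the question by themselves: the closure of regular languages under ∪, ∩, complement and difference applies only when BOTH operands are regular. With a non-regular operand the result can come out regular or non-regular depending on the specific languages, so one has to work out L₁ − L₂ for this particular pair, as above.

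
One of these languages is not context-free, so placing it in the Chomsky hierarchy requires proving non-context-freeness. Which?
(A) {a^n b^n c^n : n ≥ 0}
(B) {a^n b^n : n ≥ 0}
(A) {a^n b^n c^n : n ≥ 0}

(A) {a^n b^n c^n : n ≥ 0} requires the CFL pumping lemma.

- {a^n b^n : n ≥ 0} is context-free (but not regular)
  • Can be shown non-regular with the regular pumping lemma
  • After pumping, the number of a's and b's become unequal

- {a^n b^n c^n : n ≥ 0} is NOT context-free
  • Requires the CFL pumping lemma to prove
  • Cannot maintain three equal counts simultaneously

The CFL pumping lemma is "stronger" in that it can prove non-membership
in the larger class of context-free languages.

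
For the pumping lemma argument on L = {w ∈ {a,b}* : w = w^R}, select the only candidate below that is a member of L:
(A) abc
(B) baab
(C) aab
(B) baab

The pumping lemma is applied to a string s that lies in L, so first check membership of each option:
- (A) abc reversed is cba ≠ abc, so it is not a palindrome and is not in L ✗
- (B) baab reversed is baab, the same string, so it is a palindrome and is in L ✓
- (C) aab reversed is baa ≠ aab, so it is not a palindrome and is not in L ✗

Only (B) baab is in L, so it is the only candidate that could play the role of s.
(In a complete proof one picks s in terms of the pumping length p so that |s| ≥ p is guaranteed; a fixed string like baab illustrates the shape of such an s.)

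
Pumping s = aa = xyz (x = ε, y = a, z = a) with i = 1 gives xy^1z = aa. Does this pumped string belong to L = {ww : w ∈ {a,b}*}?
Yes

xy¹z = ε · a · a = aa.
aa splits into halves a · a, which are equal, so it is in L (w = a).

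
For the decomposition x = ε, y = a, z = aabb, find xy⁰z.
aabb

Given x = '', y = 'a', z = 'aabb' and i = 0:

xy^0z = x + y·y·...·y (0 times) + z
       = '' + 'a'^0 + 'aabb'
       = '' + '' + 'aabb'
       = 'aabb'

The pumped string is 'aabb' with length 4.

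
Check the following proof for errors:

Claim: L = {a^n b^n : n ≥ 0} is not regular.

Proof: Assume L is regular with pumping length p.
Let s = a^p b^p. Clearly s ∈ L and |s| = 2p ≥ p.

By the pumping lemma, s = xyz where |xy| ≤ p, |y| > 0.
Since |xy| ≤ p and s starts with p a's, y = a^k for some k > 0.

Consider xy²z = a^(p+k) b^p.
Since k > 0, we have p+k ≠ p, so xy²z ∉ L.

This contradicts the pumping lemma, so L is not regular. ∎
The proof is correct.

This proof is valid because:
1. The string s = a^p b^p is correctly in L
2. The decomposition analysis is correct: y must consist only of a's
3. The contradiction is valid: pumping increases a's but not b's
4. The conclusion follows logically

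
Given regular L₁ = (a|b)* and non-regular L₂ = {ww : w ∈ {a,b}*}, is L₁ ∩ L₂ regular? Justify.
No — L₁ ∩ L₂ is not regular.

(a|b)* is all strings over {a,b}, so L₁ ∩ L₂ = {ww : w ∈ {a,b}*} = L₂ itself, which is not regular (pump s = a^p b a^p b).

Note that the bare facts "L₁ regular, L₂ non-regular" do not settle the question by themselves: the closure of regular languages under ∪, ∩, complement and difference applies only when BOTH operands are regular. With a non-regular operand the result can come out regular or non-regular depending on the specific languages, so one has to work out L₁ ∩ L₂ for this particular pair, as above.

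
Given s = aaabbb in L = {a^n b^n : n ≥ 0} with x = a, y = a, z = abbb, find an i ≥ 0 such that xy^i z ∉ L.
i = 3

xy³z = a · aaa · abbb = aaaaabbb; aaaaabbb has 5 a's and 3 b's; 5 ≠ 3, so it is not in L.
(Other choices also work, e.g. i = 0, 2; only i = 1 is guaranteed to stay in L since xy¹z = s.)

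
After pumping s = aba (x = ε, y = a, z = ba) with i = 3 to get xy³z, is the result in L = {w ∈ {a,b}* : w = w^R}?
No

xy³z = ε · aaa · ba = aaaba.
aaaba reversed is abaaa ≠ aaaba, so it is not a palindrome and is not in L.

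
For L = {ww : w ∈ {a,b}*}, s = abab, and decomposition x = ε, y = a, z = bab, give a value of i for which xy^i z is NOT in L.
i = 0

xy⁰z = ε · ε · bab = bab; bab has odd length 3, so it cannot be written as ww and is not in L.
(Other choices also work, e.g. i = 2, 3; only i = 1 is guaranteed to stay in L since xy¹z = s.)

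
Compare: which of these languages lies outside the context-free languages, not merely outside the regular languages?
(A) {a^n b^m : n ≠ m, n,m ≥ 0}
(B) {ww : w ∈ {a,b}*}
(B) {ww : w ∈ {a,b}*}

(B) {ww : w ∈ {a,b}*} requires the CFL pumping lemma.

- {a^n b^m : n ≠ m, n,m ≥ 0} is context-free (but not regular)
  • Can be shown non-regular with the regular pumping lemma
  • After pumping a's, we can make n = m

- {ww : w ∈ {a,b}*} is NOT context-free
  • Requires the CFL pumping lemma to prove
  • Cannot verify equality of two arbitrary substrings

The CFL pumping lemma is "stronger" in that it can prove non-membership
in the larger class of context-free languages.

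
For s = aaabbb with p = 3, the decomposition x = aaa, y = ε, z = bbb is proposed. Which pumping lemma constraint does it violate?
Violated: |y| > 0

The decomposition x = aaa, y = ε, z = bbb for s = aaabbb with p = 3
violates the constraint: |y| > 0

|y| = 0, but the pumping lemma requires |y| > 0 (y must be non-empty).

Pumping lemma constraints:
1. xyz = s (decomposition is valid)
2. |xy| ≤ p
3. |y| > 0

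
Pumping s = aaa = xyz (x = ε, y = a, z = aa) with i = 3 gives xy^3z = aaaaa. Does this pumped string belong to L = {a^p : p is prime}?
Yes

xy³z = ε · aaa · aa = aaaaa.
aaaaa has length 5, which is prime, so it is in L.
(A single pumped string landing in L is not a contradiction by itself; a non-regularity proof needs some i for which xy^i z ∉ L, for every admissible decomposition.)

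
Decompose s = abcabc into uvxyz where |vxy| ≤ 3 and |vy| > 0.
u='ab', v='c', x='a', y='b', z='c'

For s = abcabc with pumping length p = 3:

One valid decomposition:
- u = 'ab'
- v = 'c'
- x = 'a'
- y = 'b'
- z = 'c'

Verification:
- uvxyz = 'ab' + 'c' + 'a' + 'b' + 'c' = abcabc ✓
- |vxy| = |'cab'| = 3 ≤ 3 ✓
- |vy| = |'cb'| = 2 > 0 ✓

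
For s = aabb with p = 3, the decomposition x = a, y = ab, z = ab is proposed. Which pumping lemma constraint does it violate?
Violated: xyz = s

The decomposition x = a, y = ab, z = ab for s = aabb with p = 3
violates the constraint: xyz = s

xyz = 'a' + 'ab' + 'ab' = 'aabab' ≠ 'aabb' = s. The decomposition doesn't reconstruct s.

Pumping lemma constraints:
1. xyz = s (decomposition is valid)
2. |xy| ≤ p
3. |y| > 0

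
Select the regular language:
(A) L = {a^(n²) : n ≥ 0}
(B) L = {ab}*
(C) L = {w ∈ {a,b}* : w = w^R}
(B) {ab}*

(B) L = {ab}* is regular.

This can be recognized by a finite automaton (DFA/NFA).
Regular expressions like {ab}* define regular languages.

The other choices are not regular:
- {a^(n²) : n ≥ 0}: After pumping, length is no longer a perfect square
- {w ∈ {a,b}* : w = w^R}: After pumping, the string is no longer symmetric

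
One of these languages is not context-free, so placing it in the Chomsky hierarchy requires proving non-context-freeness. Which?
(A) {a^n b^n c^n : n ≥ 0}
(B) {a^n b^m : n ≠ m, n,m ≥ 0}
(A) {a^n b^n c^n : n ≥ 0}

(A) {a^n b^n c^n : n ≥ 0} requires the CFL pumping lemma.

- {a^n b^m : n ≠ m, n,m ≥ 0} is context-free (but not regular)
  • Can be shown non-regular with the regular pumping lemma
  • After pumping a's, we can make n = m

- {a^n b^n c^n : n ≥ 0} is NOT context-free
  • Requires the CFL pumping lemma to prove
  • Cannot maintain three equal counts simultaneously

The CFL pumping lemma is "stronger" in that it can prove non-membership
in the larger class of context-free languages.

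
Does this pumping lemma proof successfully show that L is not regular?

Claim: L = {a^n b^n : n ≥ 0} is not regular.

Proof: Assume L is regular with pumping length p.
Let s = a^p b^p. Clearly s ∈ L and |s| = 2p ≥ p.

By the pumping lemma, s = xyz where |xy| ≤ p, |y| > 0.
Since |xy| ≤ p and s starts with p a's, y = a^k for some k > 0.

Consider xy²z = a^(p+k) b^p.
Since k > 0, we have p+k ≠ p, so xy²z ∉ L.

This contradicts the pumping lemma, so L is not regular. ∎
The proof is correct.

This proof is valid because:
1. The string s = a^p b^p is correctly in L
2. The decomposition analysis is correct: y must consist only of a's
3. The contradiction is valid: pumping increases a's but not b's
4. The conclusion follows logically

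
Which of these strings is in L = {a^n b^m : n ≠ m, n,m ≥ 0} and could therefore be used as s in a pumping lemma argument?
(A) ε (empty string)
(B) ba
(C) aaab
(C) aaab

The pumping lemma is applied to a string s that lies in L, so first check membership of each option:
- (A) ε = a^0 b^0 has n = m = 0, so it is not in L ✗
- (B) ba has an a after a b, so it is not of the form a^n b^m and is not in L ✗
- (C) aaab = a^3 b^1 with 3 ≠ 1, so it is in L ✓

Only (C) aaab is in L, so it is the only candidate that could play the role of s.
(In a complete proof one picks s in terms of the pumping length p so that |s| ≥ p is guaranteed; a fixed string like aaab illustrates the shape of such an s.)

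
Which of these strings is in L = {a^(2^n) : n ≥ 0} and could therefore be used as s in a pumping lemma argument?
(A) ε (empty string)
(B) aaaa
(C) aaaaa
(B) aaaa

The pumping lemma is applied to a string s that lies in L, so first check membership of each option:
- (A) ε has length 0, which is not a power of 2, so it is not in L ✗
- (B) aaaa has length 4 = 2^2, so it is in L ✓
- (C) aaaaa has length 5, strictly between 2^2 = 4 and 2^3 = 8, so it is not in L ✗

Only (B) aaaa is in L, so it is the only candidate that could play the role of s.
(In a complete proof one picks s in terms of the pumping length p so that |s| ≥ p is guaranteed; a fixed string like aaaa illustrates the shape of such an s.)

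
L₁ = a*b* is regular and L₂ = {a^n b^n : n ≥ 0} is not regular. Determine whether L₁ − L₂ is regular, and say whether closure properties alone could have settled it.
No — L₁ − L₂ is not regular.

a*b* − {a^n b^n} = {a^n b^m : n ≠ m}. If this were regular, then its complement intersected with a*b*, namely {a^n b^n : n ≥ 0}, would be regular too (closure under complement and intersection) — contradiction. So L₁ − L₂ is not regular.

Note that the bare facts "L₁ regular, L₂ non-regular" do not settle the question by themselves: the closure of regular languages under ∪, ∩, complement and difference applies only when BOTH operands are regular. With a non-regular operand the result can come out regular or non-regular depending on the specific languages, so one has to work out L₁ − L₂ for this particular pair, as above.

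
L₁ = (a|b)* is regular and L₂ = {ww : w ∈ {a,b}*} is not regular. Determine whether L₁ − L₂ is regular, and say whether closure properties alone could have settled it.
No — L₁ − L₂ is not regular.

L₁ − L₂ is the complement of {ww} within {a,b}*. If it were regular, its complement {ww} would be regular as well (regular languages are closed under complement) — contradiction. So L₁ − L₂ is not regular.

Note that the bare facts "L₁ regular, L₂ non-regular" do not settle the question by themselves: the closure of regular languages under ∪, ∩, complement and difference applies only when BOTH operands are regular. With a non-regular operand the result can come out regular or non-regular depending on the specific languages, so one has to work out L₁ − L₂ for this particular pair, as above.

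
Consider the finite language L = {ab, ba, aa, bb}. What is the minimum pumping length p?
p = 3

For a finite language L, the pumping lemma holds vacuously if p > max|s| for s ∈ L.

The longest string in L = {ab, ba, aa, bb} has length 2.
If p = 3, then no string s ∈ L has |s| ≥ p, so the condition is vacuously true.

The minimum pumping length is p = 3.

Why no smaller p works: for any p ≤ 2, the longest string s ∈ L has |s| = 2 ≥ p, so it would
have to be pumpable; but pumping up (i = 2, 3, ...) produces ever longer strings, which cannot all lie in the
finite language L. So the pumping property fails for every p ≤ 2.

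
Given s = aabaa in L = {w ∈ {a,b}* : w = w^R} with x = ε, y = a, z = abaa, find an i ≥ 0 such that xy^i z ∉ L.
i = 2

xy²z = ε · aa · abaa = aaabaa; aaabaa reversed is aabaaa ≠ aaabaa, so it is not a palindrome and is not in L.
(Other choices also work, e.g. i = 0, 3; only i = 1 is guaranteed to stay in L since xy¹z = s.)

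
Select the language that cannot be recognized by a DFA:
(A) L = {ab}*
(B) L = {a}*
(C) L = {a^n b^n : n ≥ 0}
(C) {a^n b^n : n ≥ 0}

(C) L = {a^n b^n : n ≥ 0} is NOT regular.

The pumping lemma can be used to prove this:
After pumping, the number of a's and b's become unequal

The other languages are regular because they can be recognized by finite automata.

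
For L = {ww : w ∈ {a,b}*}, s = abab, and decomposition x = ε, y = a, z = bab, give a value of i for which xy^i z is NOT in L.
i = 2

xy²z = ε · aa · bab = aabab; aabab has odd length 5, so it cannot be written as ww and is not in L.
(Other choices also work, e.g. i = 0, 3; only i = 1 is guaranteed to stay in L since xy¹z = s.)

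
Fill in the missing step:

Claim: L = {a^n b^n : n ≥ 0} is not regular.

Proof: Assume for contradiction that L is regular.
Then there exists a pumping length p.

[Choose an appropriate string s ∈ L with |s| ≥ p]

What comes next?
s = a^p b^p

This string is in L (has equal a's and b's) and has length 2p ≥ p.
Any decomposition xyz with |xy| ≤ p means y consists only of a's,
so pumping will unbalance the counts.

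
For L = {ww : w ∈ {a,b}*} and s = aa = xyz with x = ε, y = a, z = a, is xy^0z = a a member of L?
No

xy⁰z = ε · ε · a = a.
a has odd length 1, so it cannot be written as ww and is not in L.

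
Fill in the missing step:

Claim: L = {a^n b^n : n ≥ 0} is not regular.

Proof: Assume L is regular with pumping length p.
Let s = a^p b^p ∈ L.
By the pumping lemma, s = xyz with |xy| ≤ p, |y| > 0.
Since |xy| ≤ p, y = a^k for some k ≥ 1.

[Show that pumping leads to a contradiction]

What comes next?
Consider xy²z = a^(p+k) b^p.

Since k ≥ 1, we have p + k > p.
So xy²z has more a's than b's: (p+k) a's vs p b's.
This means xy²z ∉ L because a^n b^n requires equal counts.

This contradicts the pumping lemma which states xy²z ∈ L.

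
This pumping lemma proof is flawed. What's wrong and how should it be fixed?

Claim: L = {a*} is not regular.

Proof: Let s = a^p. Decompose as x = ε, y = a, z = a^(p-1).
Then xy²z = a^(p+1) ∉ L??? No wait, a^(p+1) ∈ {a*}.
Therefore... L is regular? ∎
Error: The proof attempts to show a*  is not regular, but a* IS regular!

Correction: a* is a regular language (recognized by a simple DFA with one accepting state and self-loop on 'a'). The pumping lemma can only prove non-regularity, not regularity. For regular languages, pumping always works.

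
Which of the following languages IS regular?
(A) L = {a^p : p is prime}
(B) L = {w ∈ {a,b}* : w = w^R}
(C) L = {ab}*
(C) {ab}*

(C) L = {ab}* is regular.

This can be recognized by a finite automaton (DFA/NFA).
Regular expressions like {ab}* define regular languages.

The other choices are not regular:
- {w ∈ {a,b}* : w = w^R}: After pumping, the string is no longer symmetric
- {a^p : p is prime}: After pumping, the length becomes composite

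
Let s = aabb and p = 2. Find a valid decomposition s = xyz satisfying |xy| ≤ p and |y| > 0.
x = 'a', y = 'a', z = 'bb'

For s = aabb and p = 2, one valid decomposition is:
- x = 'a' (length 1)
- y = 'a' (length 1)
- z = 'bb' (length 2)

Verification:
- xyz = 'a' + 'a' + 'bb' = aabb ✓
- |xy| = 2 ≤ 2 ✓
- |y| = 1 > 0 ✓

All pumping lemma constraints are satisfied.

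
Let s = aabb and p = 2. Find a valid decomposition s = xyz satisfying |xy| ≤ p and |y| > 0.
x = '', y = 'a', z = 'abb'

For s = aabb and p = 2, one valid decomposition is:
- x = '' (length 0)
- y = 'a' (length 1)
- z = 'abb' (length 3)

Verification:
- xyz = '' + 'a' + 'abb' = aabb ✓
- |xy| = 1 ≤ 2 ✓
- |y| = 1 > 0 ✓

All pumping lemma constraints are satisfied.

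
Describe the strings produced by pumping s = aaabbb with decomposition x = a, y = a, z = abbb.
{xy^i z : i ≥ 0} = {a^(2+i) b^3 : i ≥ 0} = {aabbb, aaabbb, aaaabbb, ...}

With x = a, y = a, z = abbb: Starting with aaabbb and pumping the second 'a', we get strings with 2+i a's followed by 3 b's for i = 0, 1, 2, ...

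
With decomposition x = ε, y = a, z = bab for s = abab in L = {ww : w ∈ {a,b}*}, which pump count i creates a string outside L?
i = 3

xy³z = ε · aaa · bab = aaabab; aaabab has length 6; its halves are aaa and bab, which differ, so it is not in L.
(Other choices also work, e.g. i = 0, 2; only i = 1 is guaranteed to stay in L since xy¹z = s.)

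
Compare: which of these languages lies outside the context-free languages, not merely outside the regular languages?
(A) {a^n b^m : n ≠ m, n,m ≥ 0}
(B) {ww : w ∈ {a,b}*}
(B) {ww : w ∈ {a,b}*}

(B) {ww : w ∈ {a,b}*} requires the CFL pumping lemma.

- {a^n b^m : n ≠ m, n,m ≥ 0} is context-free (but not regular)
  • Can be shown non-regular with the regular pumping lemma
  • After pumping a's, we can make n = m

- {ww : w ∈ {a,b}*} is NOT context-free
  • Requires the CFL pumping lemma to prove
  • Cannot verify equality of two arbitrary substrings

The CFL pumping lemma is "stronger" in that it can prove non-membership
in the larger class of context-free languages.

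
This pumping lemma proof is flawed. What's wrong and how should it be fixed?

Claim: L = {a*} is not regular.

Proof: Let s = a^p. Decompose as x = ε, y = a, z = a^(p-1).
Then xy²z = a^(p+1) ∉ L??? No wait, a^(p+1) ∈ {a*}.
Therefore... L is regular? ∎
Error: The proof attempts to show a*  is not regular, but a* IS regular!

Correction: a* is a regular language (recognized by a simple DFA with one accepting state and self-loop on 'a'). The pumping lemma can only prove non-regularity, not regularity. For regular languages, pumping always works.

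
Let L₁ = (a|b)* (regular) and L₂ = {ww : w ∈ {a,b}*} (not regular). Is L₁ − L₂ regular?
No — L₁ − L₂ is not regular.

L₁ − L₂ is the complement of {ww} within {a,b}*. If it were regular, its complement {ww} would be regular as well (regular languages are closed under complement) — contradiction. So L₁ − L₂ is not regular.

Note that the bare facts "L₁ regular, L₂ non-regular" do not settle the question by themselves: the closure of regular languages under ∪, ∩, complement and difference applies only when BOTH operands are regular. With a non-regular operand the result can come out regular or non-regular depending on the specific languages, so one has to work out L₁ − L₂ for this particular pair, as above.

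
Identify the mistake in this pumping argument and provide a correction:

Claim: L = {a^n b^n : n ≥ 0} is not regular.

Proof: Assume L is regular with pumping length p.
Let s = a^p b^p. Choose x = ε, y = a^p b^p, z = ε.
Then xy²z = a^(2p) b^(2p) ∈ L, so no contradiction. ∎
Error: The decomposition violates |xy| ≤ p. With y = a^p b^p, |xy| = |y| = 2p > p. (The proof also miscomputes xy²z, which would be a^p b^p a^p b^p rather than a^(2p) b^(2p), and it wrongly treats one harmless decomposition as settling the matter — the prover does not get to choose the decomposition.)

Correction: The pumping lemma requires |xy| ≤ p, and the argument must handle every decomposition satisfying |xy| ≤ p, |y| ≥ 1. Since s starts with p a's, any such y consists only of a's, say y = a^k with k ≥ 1. Then xy²z = a^(p+k) b^p has unequal numbers of a's and b's, so xy²z ∉ L — the required contradiction.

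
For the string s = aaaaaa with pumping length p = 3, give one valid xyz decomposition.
x = 'aa', y = 'a', z = 'aaa'

For s = aaaaaa and p = 3, one valid decomposition is:
- x = 'aa' (length 2)
- y = 'a' (length 1)
- z = 'aaa' (length 3)

Verification:
- xyz = 'aa' + 'a' + 'aaa' = aaaaaa ✓
- |xy| = 3 ≤ 3 ✓
- |y| = 1 > 0 ✓

All pumping lemma constraints are satisfied.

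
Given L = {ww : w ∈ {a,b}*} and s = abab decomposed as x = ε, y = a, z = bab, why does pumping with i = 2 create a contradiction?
xy²z = aabab ∉ L

Pumping with i = 2 replaces y = a by y² = aa:
- Original: s = xyz = abab; abab splits into halves ab · ab, which are equal, so it is in L (w = ab)
- Pumped: xy²z = ε · aa · bab = aabab
- aabab has odd length 5, so it cannot be written as ww and is not in L

The pumping lemma would require xy²z ∈ L, so this decomposition yields a contradiction.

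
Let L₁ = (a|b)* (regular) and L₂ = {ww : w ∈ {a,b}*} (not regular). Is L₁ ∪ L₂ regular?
Yes — L₁ ∪ L₂ is regular.

{ww} ⊆ (a|b)*, so L₁ ∪ L₂ = (a|b)*, which is regular.

Note that the bare facts "L₁ regular, L₂ non-regular" do not settle the question by themselves: the closure of regular languages under ∪, ∩, complement and difference applies only when BOTH operands are regular. With a non-regular operand the result can come out regular or non-regular depending on the specific languages, so one has to work out L₁ ∪ L₂ for this particular pair, as above.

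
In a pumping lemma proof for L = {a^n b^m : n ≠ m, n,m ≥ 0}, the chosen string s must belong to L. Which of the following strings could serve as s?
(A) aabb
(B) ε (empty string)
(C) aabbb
(C) aabbb

The pumping lemma is applied to a string s that lies in L, so first check membership of each option:
- (A) aabb = a^2 b^2 has n = m = 2, so it is not in L ✗
- (B) ε = a^0 b^0 has n = m = 0, so it is not in L ✗
- (C) aabbb = a^2 b^3 with 2 ≠ 3, so it is in L ✓

Only (C) aabbb is in L, so it is the only candidate that could play the role of s.
(In a complete proof one picks s in terms of the pumping length p so that |s| ≥ p is guaranteed; a fixed string like aabbb illustrates the shape of such an s.)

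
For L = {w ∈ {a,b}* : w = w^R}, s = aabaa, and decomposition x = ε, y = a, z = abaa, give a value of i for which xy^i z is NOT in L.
i = 0

xy⁰z = ε · ε · abaa = abaa; abaa reversed is aaba ≠ abaa, so it is not a palindrome and is not in L.
(Other choices also work, e.g. i = 2, 3; only i = 1 is guaranteed to stay in L since xy¹z = s.)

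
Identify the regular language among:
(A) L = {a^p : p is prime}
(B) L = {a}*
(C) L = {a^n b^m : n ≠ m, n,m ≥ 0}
(B) {a}*

(B) L = {a}* is regular.

This can be recognized by a finite automaton (DFA/NFA).
Regular expressions like {a}* define regular languages.

The other choices are not regular:
- {a^p : p is prime}: After pumping, the length becomes composite
- {a^n b^m : n ≠ m, n,m ≥ 0}: After pumping a's, we can make n = m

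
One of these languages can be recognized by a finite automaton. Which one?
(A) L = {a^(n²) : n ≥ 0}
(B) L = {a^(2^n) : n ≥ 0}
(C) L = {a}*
(C) {a}*

(C) L = {a}* is regular.

This can be recognized by a finite automaton (DFA/NFA).
Regular expressions like {a}* define regular languages.

The other choices are not regular:
- {a^(n²) : n ≥ 0}: After pumping, length is no longer a perfect square
- {a^(2^n) : n ≥ 0}: After pumping, length is no longer a power of 2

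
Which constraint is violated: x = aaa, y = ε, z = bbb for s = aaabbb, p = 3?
Violated: |y| > 0

The decomposition x = aaa, y = ε, z = bbb for s = aaabbb with p = 3
violates the constraint: |y| > 0

|y| = 0, but the pumping lemma requires |y| > 0 (y must be non-empty).

Pumping lemma constraints:
1. xyz = s (decomposition is valid)
2. |xy| ≤ p
3. |y| > 0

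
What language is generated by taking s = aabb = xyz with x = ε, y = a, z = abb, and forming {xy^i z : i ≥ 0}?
{xy^i z : i ≥ 0} = {a^(i+1) b^2 : i ≥ 0} = {abb, aabb, aaabb, ...}

With x = ε, y = a, z = abb: Starting with aabb and pumping the first 'a' (z = abb keeps the second 'a'), we get strings with i+1 a's followed by 2 b's for i = 0, 1, 2, ...; note bb is not produced because z always contributes one a.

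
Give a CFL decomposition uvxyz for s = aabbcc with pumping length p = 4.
u='a', v='a', x='bb', y='c', z='c'

For s = aabbcc with pumping length p = 4:

One valid decomposition:
- u = 'a'
- v = 'a'
- x = 'bb'
- y = 'c'
- z = 'c'

Verification:
- uvxyz = 'a' + 'a' + 'bb' + 'c' + 'c' = aabbcc ✓
- |vxy| = |'abbc'| = 4 ≤ 4 ✓
- |vy| = |'ac'| = 2 > 0 ✓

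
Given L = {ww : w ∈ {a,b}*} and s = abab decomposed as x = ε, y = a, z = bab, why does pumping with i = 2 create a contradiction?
xy²z = aabab ∉ L

Pumping with i = 2 replaces y = a by y² = aa:
- Original: s = xyz = abab; abab splits into halves ab · ab, which are equal, so it is in L (w = ab)
- Pumped: xy²z = ε · aa · bab = aabab
- aabab has odd length 5, so it cannot be written as ww and is not in L

The pumping lemma would require xy²z ∈ L, so this decomposition yields a contradiction.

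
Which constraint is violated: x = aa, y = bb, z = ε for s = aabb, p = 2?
Violated: |xy| ≤ p

The decomposition x = aa, y = bb, z = ε for s = aabb with p = 2
violates the constraint: |xy| ≤ p

|xy| = |aabb| = 4 > 2 = p. The decomposition puts too many characters in xy.

Pumping lemma constraints:
1. xyz = s (decomposition is valid)
2. |xy| ≤ p
3. |y| > 0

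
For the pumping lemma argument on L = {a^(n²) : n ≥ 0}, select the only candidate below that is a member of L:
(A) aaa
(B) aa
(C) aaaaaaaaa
(C) aaaaaaaaa

The pumping lemma is applied to a string s that lies in L, so first check membership of each option:
- (A) aaa has length 3, strictly between 1² = 1 and 2² = 4, so it is not in L ✗
- (B) aa has length 2, strictly between 1² = 1 and 2² = 4, so it is not in L ✗
- (C) aaaaaaaaa has length 9 = 3², a perfect square, so it is in L ✓

Only (C) aaaaaaaaa is in L, so it is the only candidate that could play the role of s.
(In a complete proof one picks s in terms of the pumping length p so that |s| ≥ p is guaranteed; a fixed string like aaaaaaaaa illustrates the shape of such an s.)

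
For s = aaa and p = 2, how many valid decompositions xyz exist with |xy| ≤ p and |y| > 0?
3

For s = 'aaa' with pumping length p = 2:

Constraints: |xy| ≤ 2, |y| > 0

Valid decompositions (|xy| ≤ p, |y| ≥ 1):
  • x='', y='a', z='aa'
  • x='a', y='a', z='a'
  • x='', y='aa', z='a'

Total count: 3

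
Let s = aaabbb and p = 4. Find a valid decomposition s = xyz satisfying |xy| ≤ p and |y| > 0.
x = '', y = 'aa', z = 'abbb'

For s = aaabbb and p = 4, one valid decomposition is:
- x = '' (length 0)
- y = 'aa' (length 2)
- z = 'abbb' (length 4)

Verification:
- xyz = '' + 'aa' + 'abbb' = aaabbb ✓
- |xy| = 2 ≤ 4 ✓
- |y| = 2 > 0 ✓

All pumping lemma constraints are satisfied.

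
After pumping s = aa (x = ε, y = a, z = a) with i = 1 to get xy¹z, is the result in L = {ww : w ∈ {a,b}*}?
Yes

xy¹z = ε · a · a = aa.
aa splits into halves a · a, which are equal, so it is in L (w = a).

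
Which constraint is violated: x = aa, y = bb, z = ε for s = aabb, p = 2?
Violated: |xy| ≤ p

The decomposition x = aa, y = bb, z = ε for s = aabb with p = 2
violates the constraint: |xy| ≤ p

|xy| = |aabb| = 4 > 2 = p. The decomposition puts too many characters in xy.

Pumping lemma constraints:
1. xyz = s (decomposition is valid)
2. |xy| ≤ p
3. |y| > 0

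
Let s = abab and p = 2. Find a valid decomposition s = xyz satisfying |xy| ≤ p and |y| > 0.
x = 'a', y = 'b', z = 'ab'

For s = abab and p = 2, one valid decomposition is:
- x = 'a' (length 1)
- y = 'b' (length 1)
- z = 'ab' (length 2)

Verification:
- xyz = 'a' + 'b' + 'ab' = abab ✓
- |xy| = 2 ≤ 2 ✓
- |y| = 1 > 0 ✓

All pumping lemma constraints are satisfied.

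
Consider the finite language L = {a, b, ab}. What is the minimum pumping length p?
p = 3

For a finite language L, the pumping lemma holds vacuously if p > max|s| for s ∈ L.

The longest string in L = {a, b, ab} has length 2.
If p = 3, then no string s ∈ L has |s| ≥ p, so the condition is vacuously true.

The minimum pumping length is p = 3.

Why no smaller p works: for any p ≤ 2, the longest string s ∈ L has |s| = 2 ≥ p, so it would
have to be pumpable; but pumping up (i = 2, 3, ...) produces ever longer strings, which cannot all lie in the
finite language L. So the pumping property fails for every p ≤ 2.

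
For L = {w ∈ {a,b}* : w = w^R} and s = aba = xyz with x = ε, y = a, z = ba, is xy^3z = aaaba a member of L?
No

xy³z = ε · aaa · ba = aaaba.
aaaba reversed is abaaa ≠ aaaba, so it is not a palindrome and is not in L.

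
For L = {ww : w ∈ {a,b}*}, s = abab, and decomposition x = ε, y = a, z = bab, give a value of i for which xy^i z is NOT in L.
i = 2

xy²z = ε · aa · bab = aabab; aabab has odd length 5, so it cannot be written as ww and is not in L.
(Other choices also work, e.g. i = 0, 3; only i = 1 is guaranteed to stay in L since xy¹z = s.)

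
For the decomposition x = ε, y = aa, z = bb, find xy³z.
aaaaaabb

Given x = '', y = 'aa', z = 'bb' and i = 3:

xy^3z = x + y·y·...·y (3 times) + z
       = '' + 'aa'^3 + 'bb'
       = '' + 'aaaaaa' + 'bb'
       = 'aaaaaabb'

The pumped string is 'aaaaaabb' with length 8.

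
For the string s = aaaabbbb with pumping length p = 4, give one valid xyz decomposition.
x = 'a', y = 'aa', z = 'abbbb'

For s = aaaabbbb and p = 4, one valid decomposition is:
- x = 'a' (length 1)
- y = 'aa' (length 2)
- z = 'abbbb' (length 5)

Verification:
- xyz = 'a' + 'aa' + 'abbbb' = aaaabbbb ✓
- |xy| = 3 ≤ 4 ✓
- |y| = 2 > 0 ✓

All pumping lemma constraints are satisfied.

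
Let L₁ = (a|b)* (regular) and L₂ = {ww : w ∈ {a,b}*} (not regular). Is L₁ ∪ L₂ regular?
Yes — L₁ ∪ L₂ is regular.

{ww} ⊆ (a|b)*, so L₁ ∪ L₂ = (a|b)*, which is regular.

Note that the bare facts "L₁ regular, L₂ non-regular" do not settle the question by themselves: the closure of regular languages under ∪, ∩, complement and difference applies only when BOTH operands are regular. With a non-regular operand the result can come out regular or non-regular depending on the specific languages, so one has to work out L₁ ∪ L₂ for this particular pair, as above.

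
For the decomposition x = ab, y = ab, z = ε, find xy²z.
ababab

Given x = 'ab', y = 'ab', z = '' and i = 2:

xy^2z = x + y·y·...·y (2 times) + z
       = 'ab' + 'ab'^2 + ''
       = 'ab' + 'abab' + ''
       = 'ababab'

The pumped string is 'ababab' with length 6.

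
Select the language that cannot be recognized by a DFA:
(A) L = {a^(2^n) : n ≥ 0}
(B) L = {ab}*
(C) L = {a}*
(A) {a^(2^n) : n ≥ 0}

(A) L = {a^(2^n) : n ≥ 0} is NOT regular.

The pumping lemma can be used to prove this:
After pumping, length is no longer a power of 2

The other languages are regular because they can be recognized by finite automata.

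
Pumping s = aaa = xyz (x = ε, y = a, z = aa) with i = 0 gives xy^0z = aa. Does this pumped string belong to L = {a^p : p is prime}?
Yes

xy⁰z = ε · ε · aa = aa.
aa has length 2, which is prime, so it is in L.
(A single pumped string landing in L is not a contradiction by itself; a non-regularity proof needs some i for which xy^i z ∉ L, for every admissible decomposition.)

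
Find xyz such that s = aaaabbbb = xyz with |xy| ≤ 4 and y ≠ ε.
x = 'a', y = 'aa', z = 'abbbb'

For s = aaaabbbb and p = 4, one valid decomposition is:
- x = 'a' (length 1)
- y = 'aa' (length 2)
- z = 'abbbb' (length 5)

Verification:
- xyz = 'a' + 'aa' + 'abbbb' = aaaabbbb ✓
- |xy| = 3 ≤ 4 ✓
- |y| = 2 > 0 ✓

All pumping lemma constraints are satisfied.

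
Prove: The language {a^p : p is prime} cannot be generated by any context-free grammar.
Assume for contradiction that L is context-free, and let p ≥ 1 be the pumping length given by the pumping lemma for CFLs.
Choose a prime q with q ≥ p and let s = a^q. Then s ∈ L and |s| = q ≥ p.
By the CFL pumping lemma, s = uvxyz for some u, v, x, y, z with |vxy| ≤ p, |vy| ≥ 1, and uv^i xy^i z ∈ L for every i ≥ 0.
All symbols are a's, so only lengths matter: let k = |vy|, with 1 ≤ k ≤ p. Then |uv^i xy^i z| = q + (i − 1)k.

Take i = q + 1: the length is q + qk = q(k + 1).
Both factors satisfy q ≥ 2 and k + 1 ≥ 2, so q(k + 1) is composite and uv^(q+1) xy^(q+1) z ∉ L.

This contradicts the CFL pumping lemma, which requires uv^i xy^i z ∈ L for all i ≥ 0.
Hence L = {a^p : p is prime} is not context-free. ∎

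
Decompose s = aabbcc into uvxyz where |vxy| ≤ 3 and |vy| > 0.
u='aa', v='b', x='b', y='c', z='c'

For s = aabbcc with pumping length p = 3:

One valid decomposition:
- u = 'aa'
- v = 'b'
- x = 'b'
- y = 'c'
- z = 'c'

Verification:
- uvxyz = 'aa' + 'b' + 'b' + 'c' + 'c' = aabbcc ✓
- |vxy| = |'bbc'| = 3 ≤ 3 ✓
- |vy| = |'bc'| = 2 > 0 ✓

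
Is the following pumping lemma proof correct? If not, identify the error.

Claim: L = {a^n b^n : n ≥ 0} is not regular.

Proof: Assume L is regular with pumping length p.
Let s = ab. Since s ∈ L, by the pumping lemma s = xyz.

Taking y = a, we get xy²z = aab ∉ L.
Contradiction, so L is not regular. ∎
The proof is INCORRECT.

Error: The string s = ab may be shorter than p.
The pumping lemma only applies to strings with |s| ≥ p, and p is not under our control.
We must choose s in terms of p, e.g. s = a^p b^p, to ensure |s| ≥ p.
(The proof also fixes one particular y; a valid argument must handle every decomposition with |xy| ≤ p and |y| ≥ 1 — for s = a^p b^p this forces y = a^k, and then xy²z = a^(p+k) b^p ∉ L.)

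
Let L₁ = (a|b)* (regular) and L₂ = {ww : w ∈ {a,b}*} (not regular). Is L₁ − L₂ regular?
No — L₁ − L₂ is not regular.

L₁ − L₂ is the complement of {ww} within {a,b}*. If it were regular, its complement {ww} would be regular as well (regular languages are closed under complement) — contradiction. So L₁ − L₂ is not regular.

Note that the bare facts "L₁ regular, L₂ non-regular" do not settle the question by themselves: the closure of regular languages under ∪, ∩, complement and difference applies only when BOTH operands are regular. With a non-regular operand the result can come out regular or non-regular depending on the specific languages, so one has to work out L₁ − L₂ for this particular pair, as above.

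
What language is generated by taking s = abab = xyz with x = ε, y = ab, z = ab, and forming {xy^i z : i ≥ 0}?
{xy^i z : i ≥ 0} = {(ab)^(i+1) : i ≥ 0} = {ab, abab, ababab, ...}

With x = ε, y = ab, z = ab: Pumping 'ab' gives strings of alternating a's and b's.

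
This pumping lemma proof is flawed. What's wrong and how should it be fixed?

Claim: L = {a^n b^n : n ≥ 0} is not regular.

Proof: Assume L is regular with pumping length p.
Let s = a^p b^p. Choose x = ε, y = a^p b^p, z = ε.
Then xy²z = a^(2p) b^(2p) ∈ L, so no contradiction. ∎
Error: The decomposition violates |xy| ≤ p. With y = a^p b^p, |xy| = |y| = 2p > p. (The proof also miscomputes xy²z, which would be a^p b^p a^p b^p rather than a^(2p) b^(2p), and it wrongly treats one harmless decomposition as settling the matter — the prover does not get to choose the decomposition.)

Correction: The pumping lemma requires |xy| ≤ p, and the argument must handle every decomposition satisfying |xy| ≤ p, |y| ≥ 1. Since s starts with p a's, any such y consists only of a's, say y = a^k with k ≥ 1. Then xy²z = a^(p+k) b^p has unequal numbers of a's and b's, so xy²z ∉ L — the required contradiction.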